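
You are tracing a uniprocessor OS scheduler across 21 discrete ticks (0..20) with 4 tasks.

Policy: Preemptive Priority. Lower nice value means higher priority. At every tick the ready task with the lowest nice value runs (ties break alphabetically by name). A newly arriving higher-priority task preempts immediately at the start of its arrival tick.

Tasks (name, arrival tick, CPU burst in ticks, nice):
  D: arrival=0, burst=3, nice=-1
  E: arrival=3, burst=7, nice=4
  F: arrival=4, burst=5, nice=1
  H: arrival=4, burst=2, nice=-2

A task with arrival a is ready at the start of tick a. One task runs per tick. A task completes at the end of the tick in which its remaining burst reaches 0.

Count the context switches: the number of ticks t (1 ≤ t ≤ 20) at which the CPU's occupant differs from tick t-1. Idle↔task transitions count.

t=0: ready={D} → run D
t=1: ready={D} → run D
t=2: ready={D} → run D
t=3: ready={E} → run E
t=4: ready={E,F,H} → run H
t=5: ready={E,F,H} → run H
t=6: ready={E,F} → run F
t=7: ready={E,F} → run F
t=8: ready={E,F} → run F
t=9: ready={E,F} → run F
t=10: ready={E,F} → run F
t=11: ready={E} → run E
t=12: ready={E} → run E
t=13: ready={E} → run E
t=14: ready={E} → run E
t=15: ready={E} → run E
t=16: ready={E} → run E
t=17: (idle)
t=18: (idle)
t=19: (idle)
t=20: (idle)

context switches = 5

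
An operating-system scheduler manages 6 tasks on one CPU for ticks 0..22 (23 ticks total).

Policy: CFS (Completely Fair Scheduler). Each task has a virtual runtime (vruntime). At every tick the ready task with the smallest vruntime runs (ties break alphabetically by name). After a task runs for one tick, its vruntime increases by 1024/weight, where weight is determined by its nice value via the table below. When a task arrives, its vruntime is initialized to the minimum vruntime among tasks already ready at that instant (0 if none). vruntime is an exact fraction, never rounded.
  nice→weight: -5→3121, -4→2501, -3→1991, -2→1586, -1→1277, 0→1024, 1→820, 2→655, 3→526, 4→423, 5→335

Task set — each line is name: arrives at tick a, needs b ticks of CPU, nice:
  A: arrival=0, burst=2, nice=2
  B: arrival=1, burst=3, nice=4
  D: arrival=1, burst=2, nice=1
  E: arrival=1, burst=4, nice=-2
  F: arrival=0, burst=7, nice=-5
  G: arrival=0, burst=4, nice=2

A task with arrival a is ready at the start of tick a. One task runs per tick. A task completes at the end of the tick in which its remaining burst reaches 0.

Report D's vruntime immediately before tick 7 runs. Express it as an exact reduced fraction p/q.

t=0: vr[A=0 F=0 G=0] → run A
t=1: vr[A=1024/655 B=0 D=0 E=0 F=0 G=0] → run B
t=2: vr[A=1024/655 B=1024/423 D=0 E=0 F=0 G=0] → run D
t=3: vr[A=1024/655 B=1024/423 D=256/205 E=0 F=0 G=0] → run E
t=4: vr[A=1024/655 B=1024/423 D=256/205 E=512/793 F=0 G=0] → run F
t=5: vr[A=1024/655 B=1024/423 D=256/205 E=512/793 F=1024/3121 G=0] → run G
t=6: vr[A=1024/655 B=1024/423 D=256/205 E=512/793 F=1024/3121 G=1024/655] → run F
t=7: vr[A=1024/655 B=1024/423 D=256/205 E=512/793 F=2048/3121 G=1024/655] → run E
t=8: vr[A=1024/655 B=1024/423 D=256/205 E=1024/793 F=2048/3121 G=1024/655] → run F
t=9: vr[A=1024/655 B=1024/423 D=256/205 E=1024/793 F=3072/3121 G=1024/655] → run F
t=10: vr[A=1024/655 B=1024/423 D=256/205 E=1024/793 F=4096/3121 G=1024/655] → run D
t=11: vr[A=1024/655 B=1024/423 E=1024/793 F=4096/3121 G=1024/655] → run E
t=12: vr[A=1024/655 B=1024/423 E=1536/793 F=4096/3121 G=1024/655] → run F
t=13: vr[A=1024/655 B=1024/423 E=1536/793 F=5120/3121 G=1024/655] → run A
t=14: vr[B=1024/423 E=1536/793 F=5120/3121 G=1024/655] → run G
t=15: vr[B=1024/423 E=1536/793 F=5120/3121 G=2048/655] → run F
t=16: vr[B=1024/423 E=1536/793 F=6144/3121 G=2048/655] → run E
t=17: vr[B=1024/423 F=6144/3121 G=2048/655] → run F
t=18: vr[B=1024/423 G=2048/655] → run B
t=19: vr[B=2048/423 G=2048/655] → run G
t=20: vr[B=2048/423 G=3072/655] → run G
t=21: vr[B=2048/423] → run B
t=22: (idle)

vruntime(D, start of tick 7) = 256/205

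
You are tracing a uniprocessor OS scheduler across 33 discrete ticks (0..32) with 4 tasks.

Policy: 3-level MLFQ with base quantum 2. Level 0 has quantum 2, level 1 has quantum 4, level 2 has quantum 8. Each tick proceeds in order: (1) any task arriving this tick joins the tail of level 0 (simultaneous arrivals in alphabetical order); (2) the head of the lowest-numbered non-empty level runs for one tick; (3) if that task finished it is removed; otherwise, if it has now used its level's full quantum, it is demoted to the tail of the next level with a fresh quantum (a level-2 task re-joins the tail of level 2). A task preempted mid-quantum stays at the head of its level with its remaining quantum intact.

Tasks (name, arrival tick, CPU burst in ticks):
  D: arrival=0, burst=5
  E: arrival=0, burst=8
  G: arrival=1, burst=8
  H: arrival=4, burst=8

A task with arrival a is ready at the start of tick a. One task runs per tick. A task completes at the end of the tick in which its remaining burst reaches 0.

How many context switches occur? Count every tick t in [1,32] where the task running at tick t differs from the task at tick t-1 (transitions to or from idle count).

t=0: L0/L1/L2 = DE/-/- → run D
t=1: L0/L1/L2 = DEG/-/- → run D
t=2: L0/L1/L2 = EG/D/- → run E
t=3: L0/L1/L2 = EG/D/- → run E
t=4: L0/L1/L2 = GH/DE/- → run G
t=5: L0/L1/L2 = GH/DE/- → run G
t=6: L0/L1/L2 = H/DEG/- → run H
t=7: L0/L1/L2 = H/DEG/- → run H
t=8: L0/L1/L2 = -/DEGH/- → run D
t=9: L0/L1/L2 = -/DEGH/- → run D
t=10: L0/L1/L2 = -/DEGH/- → run D
t=11: L0/L1/L2 = -/EGH/- → run E
t=12: L0/L1/L2 = -/EGH/- → run E
t=13: L0/L1/L2 = -/EGH/- → run E
t=14: L0/L1/L2 = -/EGH/- → run E
t=15: L0/L1/L2 = -/GH/E → run G
t=16: L0/L1/L2 = -/GH/E → run G
t=17: L0/L1/L2 = -/GH/E → run G
t=18: L0/L1/L2 = -/GH/E → run G
t=19: L0/L1/L2 = -/H/EG → run H
t=20: L0/L1/L2 = -/H/EG → run H
t=21: L0/L1/L2 = -/H/EG → run H
t=22: L0/L1/L2 = -/H/EG → run H
t=23: L0/L1/L2 = -/-/EGH → run E
t=24: L0/L1/L2 = -/-/EGH → run E
t=25: L0/L1/L2 = -/-/GH → run G
t=26: L0/L1/L2 = -/-/GH → run G
t=27: L0/L1/L2 = -/-/H → run H
t=28: L0/L1/L2 = -/-/H → run H
t=29: (idle)
t=30: (idle)
t=31: (idle)
t=32: (idle)

context switches = 11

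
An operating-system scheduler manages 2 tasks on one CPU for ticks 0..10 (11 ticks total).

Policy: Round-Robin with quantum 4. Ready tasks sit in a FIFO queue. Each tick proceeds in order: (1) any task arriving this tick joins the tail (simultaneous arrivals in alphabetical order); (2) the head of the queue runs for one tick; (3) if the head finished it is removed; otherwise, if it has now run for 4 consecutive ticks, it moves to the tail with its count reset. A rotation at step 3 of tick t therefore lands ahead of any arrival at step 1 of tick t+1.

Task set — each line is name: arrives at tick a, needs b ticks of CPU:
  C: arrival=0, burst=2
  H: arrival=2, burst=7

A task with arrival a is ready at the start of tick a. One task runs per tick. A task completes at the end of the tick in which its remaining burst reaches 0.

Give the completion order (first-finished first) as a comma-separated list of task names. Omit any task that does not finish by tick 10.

t=0: queue=[C] q_used=0 → run C
t=1: queue=[C] q_used=1 → run C
t=2: queue=[H] q_used=0 → run H
t=3: queue=[H] q_used=1 → run H
t=4: queue=[H] q_used=2 → run H
t=5: queue=[H] q_used=3 → run H
t=6: queue=[H] q_used=0 → run H
t=7: queue=[H] q_used=1 → run H
t=8: queue=[H] q_used=2 → run H
t=9: (idle)
t=10: (idle)

completion order = C, H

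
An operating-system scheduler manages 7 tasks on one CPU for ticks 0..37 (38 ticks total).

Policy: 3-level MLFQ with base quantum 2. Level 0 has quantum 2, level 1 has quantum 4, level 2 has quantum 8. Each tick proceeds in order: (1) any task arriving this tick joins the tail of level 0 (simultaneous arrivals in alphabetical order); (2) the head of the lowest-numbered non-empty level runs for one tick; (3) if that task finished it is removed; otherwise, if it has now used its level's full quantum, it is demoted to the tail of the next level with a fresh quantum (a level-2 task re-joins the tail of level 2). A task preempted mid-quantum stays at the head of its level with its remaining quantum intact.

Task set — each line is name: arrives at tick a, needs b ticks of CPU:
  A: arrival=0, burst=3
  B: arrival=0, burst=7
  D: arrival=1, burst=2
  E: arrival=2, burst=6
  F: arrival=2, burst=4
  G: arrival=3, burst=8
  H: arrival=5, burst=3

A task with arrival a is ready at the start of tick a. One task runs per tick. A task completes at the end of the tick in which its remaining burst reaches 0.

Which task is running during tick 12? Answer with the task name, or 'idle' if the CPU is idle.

running at tick 12 = H

t=0: L0/L1/L2 = AB/-/- → run A
t=1: L0/L1/L2 = ABD/-/- → run A
t=2: L0/L1/L2 = BDEF/A/- → run B
t=3: L0/L1/L2 = BDEFG/A/- → run B
t=4: L0/L1/L2 = DEFG/AB/- → run D
t=5: L0/L1/L2 = DEFGH/AB/- → run D
t=6: L0/L1/L2 = EFGH/AB/- → run E
t=7: L0/L1/L2 = EFGH/AB/- → run E
t=8: L0/L1/L2 = FGH/ABE/- → run F
t=9: L0/L1/L2 = FGH/ABE/- → run F
t=10: L0/L1/L2 = GH/ABEF/- → run G
t=11: L0/L1/L2 = GH/ABEF/- → run G
t=12: L0/L1/L2 = H/ABEFG/- → run H
t=13: L0/L1/L2 = H/ABEFG/- → run H
t=14: L0/L1/L2 = -/ABEFGH/- → run A
t=15: L0/L1/L2 = -/BEFGH/- → run B
t=16: L0/L1/L2 = -/BEFGH/- → run B
t=17: L0/L1/L2 = -/BEFGH/- → run B
t=18: L0/L1/L2 = -/BEFGH/- → run B
t=19: L0/L1/L2 = -/EFGH/B → run E
t=20: L0/L1/L2 = -/EFGH/B → run E
t=21: L0/L1/L2 = -/EFGH/B → run E
t=22: L0/L1/L2 = -/EFGH/B → run E
t=23: L0/L1/L2 = -/FGH/B → run F
t=24: L0/L1/L2 = -/FGH/B → run F
t=25: L0/L1/L2 = -/GH/B → run G
t=26: L0/L1/L2 = -/GH/B → run G
t=27: L0/L1/L2 = -/GH/B → run G
t=28: L0/L1/L2 = -/GH/B → run G
t=29: L0/L1/L2 = -/H/BG → run H
t=30: L0/L1/L2 = -/-/BG → run B
t=31: L0/L1/L2 = -/-/G → run G
t=32: L0/L1/L2 = -/-/G → run G
t=33: (idle)
t=34: (idle)
t=35: (idle)
t=36: (idle)
t=37: (idle)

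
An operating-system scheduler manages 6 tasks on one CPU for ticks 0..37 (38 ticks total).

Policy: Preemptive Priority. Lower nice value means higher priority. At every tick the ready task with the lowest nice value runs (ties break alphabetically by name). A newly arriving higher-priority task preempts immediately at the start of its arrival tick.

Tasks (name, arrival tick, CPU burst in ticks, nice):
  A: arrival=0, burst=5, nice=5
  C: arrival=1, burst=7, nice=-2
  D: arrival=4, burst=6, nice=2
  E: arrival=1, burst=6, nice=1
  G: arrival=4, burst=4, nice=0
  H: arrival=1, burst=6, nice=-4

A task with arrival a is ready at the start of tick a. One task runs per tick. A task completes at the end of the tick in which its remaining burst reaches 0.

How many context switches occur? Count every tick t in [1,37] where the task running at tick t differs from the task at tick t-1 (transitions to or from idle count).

context switches = 7

t=0: ready={A} → run A
t=1: ready={A,C,E,H} → run H
t=2: ready={A,C,E,H} → run H
t=3: ready={A,C,E,H} → run H
t=4: ready={A,C,D,E,G,H} → run H
t=5: ready={A,C,D,E,G,H} → run H
t=6: ready={A,C,D,E,G,H} → run H
t=7: ready={A,C,D,E,G} → run C
t=8: ready={A,C,D,E,G} → run C
t=9: ready={A,C,D,E,G} → run C
t=10: ready={A,C,D,E,G} → run C
t=11: ready={A,C,D,E,G} → run C
t=12: ready={A,C,D,E,G} → run C
t=13: ready={A,C,D,E,G} → run C
t=14: ready={A,D,E,G} → run G
t=15: ready={A,D,E,G} → run G
t=16: ready={A,D,E,G} → run G
t=17: ready={A,D,E,G} → run G
t=18: ready={A,D,E} → run E
t=19: ready={A,D,E} → run E
t=20: ready={A,D,E} → run E
t=21: ready={A,D,E} → run E
t=22: ready={A,D,E} → run E
t=23: ready={A,D,E} → run E
t=24: ready={A,D} → run D
t=25: ready={A,D} → run D
t=26: ready={A,D} → run D
t=27: ready={A,D} → run D
t=28: ready={A,D} → run D
t=29: ready={A,D} → run D
t=30: ready={A} → run A
t=31: ready={A} → run A
t=32: ready={A} → run A
t=33: ready={A} → run A
t=34: (idle)
t=35: (idle)
t=36: (idle)
t=37: (idle)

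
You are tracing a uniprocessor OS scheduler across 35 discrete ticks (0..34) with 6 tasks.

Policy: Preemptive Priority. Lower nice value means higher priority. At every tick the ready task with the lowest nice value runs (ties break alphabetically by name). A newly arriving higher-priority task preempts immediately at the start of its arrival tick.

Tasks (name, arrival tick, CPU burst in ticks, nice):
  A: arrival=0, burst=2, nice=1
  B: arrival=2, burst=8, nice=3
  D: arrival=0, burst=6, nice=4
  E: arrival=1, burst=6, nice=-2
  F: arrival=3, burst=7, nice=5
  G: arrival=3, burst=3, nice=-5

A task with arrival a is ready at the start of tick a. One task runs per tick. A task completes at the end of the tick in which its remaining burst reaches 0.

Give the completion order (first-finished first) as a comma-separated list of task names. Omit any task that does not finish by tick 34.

completion order = G, E, A, B, D, F

t=0: ready={A,D} → run A
t=1: ready={A,D,E} → run E
t=2: ready={A,B,D,E} → run E
t=3: ready={A,B,D,E,F,G} → run G
t=4: ready={A,B,D,E,F,G} → run G
t=5: ready={A,B,D,E,F,G} → run G
t=6: ready={A,B,D,E,F} → run E
t=7: ready={A,B,D,E,F} → run E
t=8: ready={A,B,D,E,F} → run E
t=9: ready={A,B,D,E,F} → run E
t=10: ready={A,B,D,F} → run A
t=11: ready={B,D,F} → run B
t=12: ready={B,D,F} → run B
t=13: ready={B,D,F} → run B
t=14: ready={B,D,F} → run B
t=15: ready={B,D,F} → run B
t=16: ready={B,D,F} → run B
t=17: ready={B,D,F} → run B
t=18: ready={B,D,F} → run B
t=19: ready={D,F} → run D
t=20: ready={D,F} → run D
t=21: ready={D,F} → run D
t=22: ready={D,F} → run D
t=23: ready={D,F} → run D
t=24: ready={D,F} → run D
t=25: ready={F} → run F
t=26: ready={F} → run F
t=27: ready={F} → run F
t=28: ready={F} → run F
t=29: ready={F} → run F
t=30: ready={F} → run F
t=31: ready={F} → run F
t=32: (idle)
t=33: (idle)
t=34: (idle)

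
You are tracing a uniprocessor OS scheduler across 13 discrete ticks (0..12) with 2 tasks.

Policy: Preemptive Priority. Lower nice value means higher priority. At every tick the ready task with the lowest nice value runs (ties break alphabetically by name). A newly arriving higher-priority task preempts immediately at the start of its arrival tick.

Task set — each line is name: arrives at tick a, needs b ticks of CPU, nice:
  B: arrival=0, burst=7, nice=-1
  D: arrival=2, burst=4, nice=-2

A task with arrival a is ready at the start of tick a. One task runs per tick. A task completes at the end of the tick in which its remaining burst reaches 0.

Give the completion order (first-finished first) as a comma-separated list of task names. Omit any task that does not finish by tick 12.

completion order = D, B

t=0: ready={B} → run B
t=1: ready={B} → run B
t=2: ready={B,D} → run D
t=3: ready={B,D} → run D
t=4: ready={B,D} → run D
t=5: ready={B,D} → run D
t=6: ready={B} → run B
t=7: ready={B} → run B
t=8: ready={B} → run B
t=9: ready={B} → run B
t=10: ready={B} → run B
t=11: (idle)
t=12: (idle)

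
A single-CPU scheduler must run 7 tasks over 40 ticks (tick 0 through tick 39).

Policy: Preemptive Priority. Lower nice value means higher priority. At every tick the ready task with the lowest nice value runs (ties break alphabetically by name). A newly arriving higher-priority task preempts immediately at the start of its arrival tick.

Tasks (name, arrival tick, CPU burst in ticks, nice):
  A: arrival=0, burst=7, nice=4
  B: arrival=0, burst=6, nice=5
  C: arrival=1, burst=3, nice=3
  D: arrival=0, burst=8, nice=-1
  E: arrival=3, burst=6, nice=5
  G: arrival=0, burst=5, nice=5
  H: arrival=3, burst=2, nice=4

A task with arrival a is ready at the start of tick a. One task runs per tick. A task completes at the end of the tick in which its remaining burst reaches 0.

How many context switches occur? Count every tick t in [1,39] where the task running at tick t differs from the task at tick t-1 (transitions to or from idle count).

context switches = 7

t=0: ready={A,B,D,G} → run D
t=1: ready={A,B,C,D,G} → run D
t=2: ready={A,B,C,D,G} → run D
t=3: ready={A,B,C,D,E,G,H} → run D
t=4: ready={A,B,C,D,E,G,H} → run D
t=5: ready={A,B,C,D,E,G,H} → run D
t=6: ready={A,B,C,D,E,G,H} → run D
t=7: ready={A,B,C,D,E,G,H} → run D
t=8: ready={A,B,C,E,G,H} → run C
t=9: ready={A,B,C,E,G,H} → run C
t=10: ready={A,B,C,E,G,H} → run C
t=11: ready={A,B,E,G,H} → run A
t=12: ready={A,B,E,G,H} → run A
t=13: ready={A,B,E,G,H} → run A
t=14: ready={A,B,E,G,H} → run A
t=15: ready={A,B,E,G,H} → run A
t=16: ready={A,B,E,G,H} → run A
t=17: ready={A,B,E,G,H} → run A
t=18: ready={B,E,G,H} → run H
t=19: ready={B,E,G,H} → run H
t=20: ready={B,E,G} → run B
t=21: ready={B,E,G} → run B
t=22: ready={B,E,G} → run B
t=23: ready={B,E,G} → run B
t=24: ready={B,E,G} → run B
t=25: ready={B,E,G} → run B
t=26: ready={E,G} → run E
t=27: ready={E,G} → run E
t=28: ready={E,G} → run E
t=29: ready={E,G} → run E
t=30: ready={E,G} → run E
t=31: ready={E,G} → run E
t=32: ready={G} → run G
t=33: ready={G} → run G
t=34: ready={G} → run G
t=35: ready={G} → run G
t=36: ready={G} → run G
t=37: (idle)
t=38: (idle)
t=39: (idle)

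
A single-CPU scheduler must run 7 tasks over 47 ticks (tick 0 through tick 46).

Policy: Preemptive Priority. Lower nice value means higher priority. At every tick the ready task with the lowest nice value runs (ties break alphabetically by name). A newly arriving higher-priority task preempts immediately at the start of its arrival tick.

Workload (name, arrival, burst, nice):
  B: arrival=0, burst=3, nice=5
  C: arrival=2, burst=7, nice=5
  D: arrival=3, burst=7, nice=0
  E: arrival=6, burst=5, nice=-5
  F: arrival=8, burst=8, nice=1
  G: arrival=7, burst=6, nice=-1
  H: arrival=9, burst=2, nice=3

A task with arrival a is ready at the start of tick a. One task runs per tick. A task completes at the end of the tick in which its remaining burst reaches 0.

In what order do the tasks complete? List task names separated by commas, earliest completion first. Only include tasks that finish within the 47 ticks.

completion order = B, E, G, D, F, H, C

t=0: ready={B} → run B
t=1: ready={B} → run B
t=2: ready={B,C} → run B
t=3: ready={C,D} → run D
t=4: ready={C,D} → run D
t=5: ready={C,D} → run D
t=6: ready={C,D,E} → run E
t=7: ready={C,D,E,G} → run E
t=8: ready={C,D,E,F,G} → run E
t=9: ready={C,D,E,F,G,H} → run E
t=10: ready={C,D,E,F,G,H} → run E
t=11: ready={C,D,F,G,H} → run G
t=12: ready={C,D,F,G,H} → run G
t=13: ready={C,D,F,G,H} → run G
t=14: ready={C,D,F,G,H} → run G
t=15: ready={C,D,F,G,H} → run G
t=16: ready={C,D,F,G,H} → run G
t=17: ready={C,D,F,H} → run D
t=18: ready={C,D,F,H} → run D
t=19: ready={C,D,F,H} → run D
t=20: ready={C,D,F,H} → run D
t=21: ready={C,F,H} → run F
t=22: ready={C,F,H} → run F
t=23: ready={C,F,H} → run F
t=24: ready={C,F,H} → run F
t=25: ready={C,F,H} → run F
t=26: ready={C,F,H} → run F
t=27: ready={C,F,H} → run F
t=28: ready={C,F,H} → run F
t=29: ready={C,H} → run H
t=30: ready={C,H} → run H
t=31: ready={C} → run C
t=32: ready={C} → run C
t=33: ready={C} → run C
t=34: ready={C} → run C
t=35: ready={C} → run C
t=36: ready={C} → run C
t=37: ready={C} → run C
t=38: (idle)
t=39: (idle)
t=40: (idle)
t=41: (idle)
t=42: (idle)
t=43: (idle)
t=44: (idle)
t=45: (idle)
t=46: (idle)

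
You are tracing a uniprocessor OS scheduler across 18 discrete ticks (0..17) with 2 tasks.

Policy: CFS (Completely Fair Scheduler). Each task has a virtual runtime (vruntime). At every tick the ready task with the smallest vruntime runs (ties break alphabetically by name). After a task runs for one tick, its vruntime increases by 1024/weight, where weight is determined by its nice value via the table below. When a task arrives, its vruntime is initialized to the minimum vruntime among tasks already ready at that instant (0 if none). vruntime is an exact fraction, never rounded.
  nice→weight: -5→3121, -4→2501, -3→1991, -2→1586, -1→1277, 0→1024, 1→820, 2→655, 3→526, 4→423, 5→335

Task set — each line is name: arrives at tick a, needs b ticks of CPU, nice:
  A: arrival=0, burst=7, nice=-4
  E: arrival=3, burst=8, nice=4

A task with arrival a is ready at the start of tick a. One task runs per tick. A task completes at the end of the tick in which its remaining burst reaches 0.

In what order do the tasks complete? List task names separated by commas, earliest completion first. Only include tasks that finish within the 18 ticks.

completion order = A, E

t=0: vr[A=0] → run A
t=1: vr[A=1024/2501] → run A
t=2: vr[A=2048/2501] → run A
t=3: vr[A=3072/2501 E=3072/2501] → run A
t=4: vr[A=4096/2501 E=3072/2501] → run E
t=5: vr[A=4096/2501 E=3860480/1057923] → run A
t=6: vr[A=5120/2501 E=3860480/1057923] → run A
t=7: vr[A=6144/2501 E=3860480/1057923] → run A
t=8: vr[E=3860480/1057923] → run E
t=9: vr[E=6421504/1057923] → run E
t=10: vr[E=2994176/352641] → run E
t=11: vr[E=11543552/1057923] → run E
t=12: vr[E=14104576/1057923] → run E
t=13: vr[E=5555200/352641] → run E
t=14: vr[E=19226624/1057923] → run E
t=15: (idle)
t=16: (idle)
t=17: (idle)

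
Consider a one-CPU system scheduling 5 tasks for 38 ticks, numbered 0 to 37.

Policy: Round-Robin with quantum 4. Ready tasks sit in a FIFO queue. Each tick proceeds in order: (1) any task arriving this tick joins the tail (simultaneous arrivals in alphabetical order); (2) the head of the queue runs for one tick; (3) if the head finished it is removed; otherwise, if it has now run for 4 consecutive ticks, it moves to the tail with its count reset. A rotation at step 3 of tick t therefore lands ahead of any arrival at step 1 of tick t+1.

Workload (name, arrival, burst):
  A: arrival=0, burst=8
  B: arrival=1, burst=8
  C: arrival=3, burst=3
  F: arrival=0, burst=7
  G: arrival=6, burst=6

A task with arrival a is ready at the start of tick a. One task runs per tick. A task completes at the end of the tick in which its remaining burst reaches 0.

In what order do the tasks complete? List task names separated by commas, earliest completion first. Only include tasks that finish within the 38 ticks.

t=0: queue=[A,F] q_used=0 → run A
t=1: queue=[A,F,B] q_used=1 → run A
t=2: queue=[A,F,B] q_used=2 → run A
t=3: queue=[A,F,B,C] q_used=3 → run A
t=4: queue=[F,B,C,A] q_used=0 → run F
t=5: queue=[F,B,C,A] q_used=1 → run F
t=6: queue=[F,B,C,A,G] q_used=2 → run F
t=7: queue=[F,B,C,A,G] q_used=3 → run F
t=8: queue=[B,C,A,G,F] q_used=0 → run B
t=9: queue=[B,C,A,G,F] q_used=1 → run B
t=10: queue=[B,C,A,G,F] q_used=2 → run B
t=11: queue=[B,C,A,G,F] q_used=3 → run B
t=12: queue=[C,A,G,F,B] q_used=0 → run C
t=13: queue=[C,A,G,F,B] q_used=1 → run C
t=14: queue=[C,A,G,F,B] q_used=2 → run C
t=15: queue=[A,G,F,B] q_used=0 → run A
t=16: queue=[A,G,F,B] q_used=1 → run A
t=17: queue=[A,G,F,B] q_used=2 → run A
t=18: queue=[A,G,F,B] q_used=3 → run A
t=19: queue=[G,F,B] q_used=0 → run G
t=20: queue=[G,F,B] q_used=1 → run G
t=21: queue=[G,F,B] q_used=2 → run G
t=22: queue=[G,F,B] q_used=3 → run G
t=23: queue=[F,B,G] q_used=0 → run F
t=24: queue=[F,B,G] q_used=1 → run F
t=25: queue=[F,B,G] q_used=2 → run F
t=26: queue=[B,G] q_used=0 → run B
t=27: queue=[B,G] q_used=1 → run B
t=28: queue=[B,G] q_used=2 → run B
t=29: queue=[B,G] q_used=3 → run B
t=30: queue=[G] q_used=0 → run G
t=31: queue=[G] q_used=1 → run G
t=32: (idle)
t=33: (idle)
t=34: (idle)
t=35: (idle)
t=36: (idle)
t=37: (idle)

completion order = C, A, F, B, G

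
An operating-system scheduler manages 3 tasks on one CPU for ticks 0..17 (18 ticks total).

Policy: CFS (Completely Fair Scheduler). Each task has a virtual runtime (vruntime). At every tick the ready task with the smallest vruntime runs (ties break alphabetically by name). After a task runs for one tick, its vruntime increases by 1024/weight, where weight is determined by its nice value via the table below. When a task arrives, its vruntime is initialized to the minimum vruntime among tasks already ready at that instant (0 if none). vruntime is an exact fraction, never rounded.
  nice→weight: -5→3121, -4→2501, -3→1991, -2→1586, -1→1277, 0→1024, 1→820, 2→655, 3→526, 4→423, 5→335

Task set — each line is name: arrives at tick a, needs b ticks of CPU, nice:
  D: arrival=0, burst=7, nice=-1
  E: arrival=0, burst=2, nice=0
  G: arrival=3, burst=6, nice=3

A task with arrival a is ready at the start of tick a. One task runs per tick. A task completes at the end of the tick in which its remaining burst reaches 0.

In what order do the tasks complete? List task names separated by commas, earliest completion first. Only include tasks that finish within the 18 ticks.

t=0: vr[D=0 E=0] → run D
t=1: vr[D=1024/1277 E=0] → run E
t=2: vr[D=1024/1277 E=1] → run D
t=3: vr[D=2048/1277 E=1 G=1] → run E
t=4: vr[D=2048/1277 G=1] → run G
t=5: vr[D=2048/1277 G=775/263] → run D
t=6: vr[D=3072/1277 G=775/263] → run D
t=7: vr[D=4096/1277 G=775/263] → run G
t=8: vr[D=4096/1277 G=1287/263] → run D
t=9: vr[D=5120/1277 G=1287/263] → run D
t=10: vr[D=6144/1277 G=1287/263] → run D
t=11: vr[G=1287/263] → run G
t=12: vr[G=1799/263] → run G
t=13: vr[G=2311/263] → run G
t=14: vr[G=2823/263] → run G
t=15: (idle)
t=16: (idle)
t=17: (idle)

completion order = E, D, G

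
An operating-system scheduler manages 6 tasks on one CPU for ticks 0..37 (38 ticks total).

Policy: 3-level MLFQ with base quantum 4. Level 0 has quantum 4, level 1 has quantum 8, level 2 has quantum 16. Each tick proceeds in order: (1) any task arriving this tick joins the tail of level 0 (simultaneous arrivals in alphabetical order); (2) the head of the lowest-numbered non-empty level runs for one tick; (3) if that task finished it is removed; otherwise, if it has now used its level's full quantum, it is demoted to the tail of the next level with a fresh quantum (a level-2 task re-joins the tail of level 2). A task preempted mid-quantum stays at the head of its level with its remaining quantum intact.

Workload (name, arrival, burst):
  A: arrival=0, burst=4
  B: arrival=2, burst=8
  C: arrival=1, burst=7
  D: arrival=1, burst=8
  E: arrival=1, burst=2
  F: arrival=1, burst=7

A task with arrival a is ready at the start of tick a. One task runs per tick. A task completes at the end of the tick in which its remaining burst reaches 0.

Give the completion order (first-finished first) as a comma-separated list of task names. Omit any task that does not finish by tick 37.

completion order = A, E, C, D, F, B

t=0: L0/L1/L2 = A/-/- → run A
t=1: L0/L1/L2 = ACDEF/-/- → run A
t=2: L0/L1/L2 = ACDEFB/-/- → run A
t=3: L0/L1/L2 = ACDEFB/-/- → run A
t=4: L0/L1/L2 = CDEFB/-/- → run C
t=5: L0/L1/L2 = CDEFB/-/- → run C
t=6: L0/L1/L2 = CDEFB/-/- → run C
t=7: L0/L1/L2 = CDEFB/-/- → run C
t=8: L0/L1/L2 = DEFB/C/- → run D
t=9: L0/L1/L2 = DEFB/C/- → run D
t=10: L0/L1/L2 = DEFB/C/- → run D
t=11: L0/L1/L2 = DEFB/C/- → run D
t=12: L0/L1/L2 = EFB/CD/- → run E
t=13: L0/L1/L2 = EFB/CD/- → run E
t=14: L0/L1/L2 = FB/CD/- → run F
t=15: L0/L1/L2 = FB/CD/- → run F
t=16: L0/L1/L2 = FB/CD/- → run F
t=17: L0/L1/L2 = FB/CD/- → run F
t=18: L0/L1/L2 = B/CDF/- → run B
t=19: L0/L1/L2 = B/CDF/- → run B
t=20: L0/L1/L2 = B/CDF/- → run B
t=21: L0/L1/L2 = B/CDF/- → run B
t=22: L0/L1/L2 = -/CDFB/- → run C
t=23: L0/L1/L2 = -/CDFB/- → run C
t=24: L0/L1/L2 = -/CDFB/- → run C
t=25: L0/L1/L2 = -/DFB/- → run D
t=26: L0/L1/L2 = -/DFB/- → run D
t=27: L0/L1/L2 = -/DFB/- → run D
t=28: L0/L1/L2 = -/DFB/- → run D
t=29: L0/L1/L2 = -/FB/- → run F
t=30: L0/L1/L2 = -/FB/- → run F
t=31: L0/L1/L2 = -/FB/- → run F
t=32: L0/L1/L2 = -/B/- → run B
t=33: L0/L1/L2 = -/B/- → run B
t=34: L0/L1/L2 = -/B/- → run B
t=35: L0/L1/L2 = -/B/- → run B
t=36: (idle)
t=37: (idle)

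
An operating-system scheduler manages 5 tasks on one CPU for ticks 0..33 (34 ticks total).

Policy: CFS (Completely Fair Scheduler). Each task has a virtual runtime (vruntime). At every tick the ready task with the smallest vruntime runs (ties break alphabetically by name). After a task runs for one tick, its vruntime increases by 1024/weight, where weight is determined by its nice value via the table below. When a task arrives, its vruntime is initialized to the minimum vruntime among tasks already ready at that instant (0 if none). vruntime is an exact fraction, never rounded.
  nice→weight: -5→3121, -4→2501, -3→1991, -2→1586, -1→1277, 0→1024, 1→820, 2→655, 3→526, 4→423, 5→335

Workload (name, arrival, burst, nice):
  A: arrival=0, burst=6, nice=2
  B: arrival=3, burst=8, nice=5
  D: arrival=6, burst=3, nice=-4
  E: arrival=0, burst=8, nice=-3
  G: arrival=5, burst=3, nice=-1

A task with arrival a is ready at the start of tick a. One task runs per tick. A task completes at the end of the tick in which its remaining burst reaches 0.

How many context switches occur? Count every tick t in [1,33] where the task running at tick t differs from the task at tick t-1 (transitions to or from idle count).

context switches = 20

t=0: vr[A=0 E=0] → run A
t=1: vr[A=1024/655 E=0] → run E
t=2: vr[A=1024/655 E=1024/1991] → run E
t=3: vr[A=1024/655 B=2048/1991 E=2048/1991] → run B
t=4: vr[A=1024/655 B=2724864/666985 E=2048/1991] → run E
t=5: vr[A=1024/655 B=2724864/666985 E=3072/1991 G=3072/1991] → run E
t=6: vr[A=1024/655 B=2724864/666985 D=3072/1991 E=4096/1991 G=3072/1991] → run D
t=7: vr[A=1024/655 B=2724864/666985 D=9721856/4979491 E=4096/1991 G=3072/1991] → run G
t=8: vr[A=1024/655 B=2724864/666985 D=9721856/4979491 E=4096/1991 G=5961728/2542507] → run A
t=9: vr[A=2048/655 B=2724864/666985 D=9721856/4979491 E=4096/1991 G=5961728/2542507] → run D
t=10: vr[A=2048/655 B=2724864/666985 D=11760640/4979491 E=4096/1991 G=5961728/2542507] → run E
t=11: vr[A=2048/655 B=2724864/666985 D=11760640/4979491 E=5120/1991 G=5961728/2542507] → run G
t=12: vr[A=2048/655 B=2724864/666985 D=11760640/4979491 E=5120/1991 G=8000512/2542507] → run D
t=13: vr[A=2048/655 B=2724864/666985 E=5120/1991 G=8000512/2542507] → run E
t=14: vr[A=2048/655 B=2724864/666985 E=6144/1991 G=8000512/2542507] → run E
t=15: vr[A=2048/655 B=2724864/666985 E=7168/1991 G=8000512/2542507] → run A
t=16: vr[A=3072/655 B=2724864/666985 E=7168/1991 G=8000512/2542507] → run G
t=17: vr[A=3072/655 B=2724864/666985 E=7168/1991] → run E
t=18: vr[A=3072/655 B=2724864/666985] → run B
t=19: vr[A=3072/655 B=4763648/666985] → run A
t=20: vr[A=4096/655 B=4763648/666985] → run A
t=21: vr[A=1024/131 B=4763648/666985] → run B
t=22: vr[A=1024/131 B=6802432/666985] → run A
t=23: vr[B=6802432/666985] → run B
t=24: vr[B=8841216/666985] → run B
t=25: vr[B=2176000/133397] → run B
t=26: vr[B=12918784/666985] → run B
t=27: vr[B=14957568/666985] → run B
t=28: (idle)
t=29: (idle)
t=30: (idle)
t=31: (idle)
t=32: (idle)
t=33: (idle)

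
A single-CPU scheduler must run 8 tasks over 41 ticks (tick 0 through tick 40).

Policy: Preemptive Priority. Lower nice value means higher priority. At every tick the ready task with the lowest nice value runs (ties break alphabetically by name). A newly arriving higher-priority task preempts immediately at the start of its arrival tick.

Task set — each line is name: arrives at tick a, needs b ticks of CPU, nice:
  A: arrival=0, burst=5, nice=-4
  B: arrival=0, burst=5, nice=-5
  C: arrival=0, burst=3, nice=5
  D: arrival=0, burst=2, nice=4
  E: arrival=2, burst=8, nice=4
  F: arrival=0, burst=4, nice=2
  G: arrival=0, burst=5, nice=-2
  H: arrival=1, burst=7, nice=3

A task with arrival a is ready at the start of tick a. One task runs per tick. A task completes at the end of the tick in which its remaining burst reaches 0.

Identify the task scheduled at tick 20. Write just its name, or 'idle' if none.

t=0: ready={A,B,C,D,F,G} → run B
t=1: ready={A,B,C,D,F,G,H} → run B
t=2: ready={A,B,C,D,E,F,G,H} → run B
t=3: ready={A,B,C,D,E,F,G,H} → run B
t=4: ready={A,B,C,D,E,F,G,H} → run B
t=5: ready={A,C,D,E,F,G,H} → run A
t=6: ready={A,C,D,E,F,G,H} → run A
t=7: ready={A,C,D,E,F,G,H} → run A
t=8: ready={A,C,D,E,F,G,H} → run A
t=9: ready={A,C,D,E,F,G,H} → run A
t=10: ready={C,D,E,F,G,H} → run G
t=11: ready={C,D,E,F,G,H} → run G
t=12: ready={C,D,E,F,G,H} → run G
t=13: ready={C,D,E,F,G,H} → run G
t=14: ready={C,D,E,F,G,H} → run G
t=15: ready={C,D,E,F,H} → run F
t=16: ready={C,D,E,F,H} → run F
t=17: ready={C,D,E,F,H} → run F
t=18: ready={C,D,E,F,H} → run F
t=19: ready={C,D,E,H} → run H
t=20: ready={C,D,E,H} → run H
t=21: ready={C,D,E,H} → run H
t=22: ready={C,D,E,H} → run H
t=23: ready={C,D,E,H} → run H
t=24: ready={C,D,E,H} → run H
t=25: ready={C,D,E,H} → run H
t=26: ready={C,D,E} → run D
t=27: ready={C,D,E} → run D
t=28: ready={C,E} → run E
t=29: ready={C,E} → run E
t=30: ready={C,E} → run E
t=31: ready={C,E} → run E
t=32: ready={C,E} → run E
t=33: ready={C,E} → run E
t=34: ready={C,E} → run E
t=35: ready={C,E} → run E
t=36: ready={C} → run C
t=37: ready={C} → run C
t=38: ready={C} → run C
t=39: (idle)
t=40: (idle)

running at tick 20 = H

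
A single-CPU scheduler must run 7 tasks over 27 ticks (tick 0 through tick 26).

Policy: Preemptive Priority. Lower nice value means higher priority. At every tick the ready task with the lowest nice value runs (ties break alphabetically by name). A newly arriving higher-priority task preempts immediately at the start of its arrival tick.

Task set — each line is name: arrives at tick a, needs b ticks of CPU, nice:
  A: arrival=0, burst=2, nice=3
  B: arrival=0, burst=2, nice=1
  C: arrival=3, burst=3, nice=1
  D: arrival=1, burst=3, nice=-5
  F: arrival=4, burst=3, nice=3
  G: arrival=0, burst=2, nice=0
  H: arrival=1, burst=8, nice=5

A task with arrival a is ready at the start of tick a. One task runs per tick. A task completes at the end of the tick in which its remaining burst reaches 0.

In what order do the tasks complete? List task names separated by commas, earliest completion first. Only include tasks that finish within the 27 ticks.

completion order = D, G, B, C, A, F, H

t=0: ready={A,B,G} → run G
t=1: ready={A,B,D,G,H} → run D
t=2: ready={A,B,D,G,H} → run D
t=3: ready={A,B,C,D,G,H} → run D
t=4: ready={A,B,C,F,G,H} → run G
t=5: ready={A,B,C,F,H} → run B
t=6: ready={A,B,C,F,H} → run B
t=7: ready={A,C,F,H} → run C
t=8: ready={A,C,F,H} → run C
t=9: ready={A,C,F,H} → run C
t=10: ready={A,F,H} → run A
t=11: ready={A,F,H} → run A
t=12: ready={F,H} → run F
t=13: ready={F,H} → run F
t=14: ready={F,H} → run F
t=15: ready={H} → run H
t=16: ready={H} → run H
t=17: ready={H} → run H
t=18: ready={H} → run H
t=19: ready={H} → run H
t=20: ready={H} → run H
t=21: ready={H} → run H
t=22: ready={H} → run H
t=23: (idle)
t=24: (idle)
t=25: (idle)
t=26: (idle)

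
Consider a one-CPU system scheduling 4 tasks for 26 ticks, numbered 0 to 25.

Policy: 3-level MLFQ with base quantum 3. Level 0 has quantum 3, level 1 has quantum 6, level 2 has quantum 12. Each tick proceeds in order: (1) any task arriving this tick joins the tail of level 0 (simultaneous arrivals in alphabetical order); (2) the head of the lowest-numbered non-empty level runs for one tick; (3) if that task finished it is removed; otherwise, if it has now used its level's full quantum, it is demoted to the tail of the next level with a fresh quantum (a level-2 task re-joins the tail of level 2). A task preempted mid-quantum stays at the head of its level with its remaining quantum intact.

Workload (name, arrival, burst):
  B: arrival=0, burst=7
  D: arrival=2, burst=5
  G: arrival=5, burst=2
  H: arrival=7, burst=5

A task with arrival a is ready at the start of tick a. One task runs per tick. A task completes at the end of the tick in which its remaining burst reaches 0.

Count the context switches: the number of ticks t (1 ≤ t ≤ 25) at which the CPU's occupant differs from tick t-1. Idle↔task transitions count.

t=0: L0/L1/L2 = B/-/- → run B
t=1: L0/L1/L2 = B/-/- → run B
t=2: L0/L1/L2 = BD/-/- → run B
t=3: L0/L1/L2 = D/B/- → run D
t=4: L0/L1/L2 = D/B/- → run D
t=5: L0/L1/L2 = DG/B/- → run D
t=6: L0/L1/L2 = G/BD/- → run G
t=7: L0/L1/L2 = GH/BD/- → run G
t=8: L0/L1/L2 = H/BD/- → run H
t=9: L0/L1/L2 = H/BD/- → run H
t=10: L0/L1/L2 = H/BD/- → run H
t=11: L0/L1/L2 = -/BDH/- → run B
t=12: L0/L1/L2 = -/BDH/- → run B
t=13: L0/L1/L2 = -/BDH/- → run B
t=14: L0/L1/L2 = -/BDH/- → run B
t=15: L0/L1/L2 = -/DH/- → run D
t=16: L0/L1/L2 = -/DH/- → run D
t=17: L0/L1/L2 = -/H/- → run H
t=18: L0/L1/L2 = -/H/- → run H
t=19: (idle)
t=20: (idle)
t=21: (idle)
t=22: (idle)
t=23: (idle)
t=24: (idle)
t=25: (idle)

context switches = 7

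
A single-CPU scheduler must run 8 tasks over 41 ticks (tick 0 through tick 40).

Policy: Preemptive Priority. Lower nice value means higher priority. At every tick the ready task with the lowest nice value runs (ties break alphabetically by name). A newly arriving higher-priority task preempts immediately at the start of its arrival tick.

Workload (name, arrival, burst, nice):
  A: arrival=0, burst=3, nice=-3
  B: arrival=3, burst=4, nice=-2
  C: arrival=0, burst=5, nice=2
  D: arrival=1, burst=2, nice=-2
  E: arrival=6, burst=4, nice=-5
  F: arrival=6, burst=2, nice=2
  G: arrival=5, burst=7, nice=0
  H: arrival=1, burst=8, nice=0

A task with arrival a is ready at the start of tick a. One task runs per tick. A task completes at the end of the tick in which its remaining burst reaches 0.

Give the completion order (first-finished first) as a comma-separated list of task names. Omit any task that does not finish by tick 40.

completion order = A, E, B, D, G, H, C, F

t=0: ready={A,C} → run A
t=1: ready={A,C,D,H} → run A
t=2: ready={A,C,D,H} → run A
t=3: ready={B,C,D,H} → run B
t=4: ready={B,C,D,H} → run B
t=5: ready={B,C,D,G,H} → run B
t=6: ready={B,C,D,E,F,G,H} → run E
t=7: ready={B,C,D,E,F,G,H} → run E
t=8: ready={B,C,D,E,F,G,H} → run E
t=9: ready={B,C,D,E,F,G,H} → run E
t=10: ready={B,C,D,F,G,H} → run B
t=11: ready={C,D,F,G,H} → run D
t=12: ready={C,D,F,G,H} → run D
t=13: ready={C,F,G,H} → run G
t=14: ready={C,F,G,H} → run G
t=15: ready={C,F,G,H} → run G
t=16: ready={C,F,G,H} → run G
t=17: ready={C,F,G,H} → run G
t=18: ready={C,F,G,H} → run G
t=19: ready={C,F,G,H} → run G
t=20: ready={C,F,H} → run H
t=21: ready={C,F,H} → run H
t=22: ready={C,F,H} → run H
t=23: ready={C,F,H} → run H
t=24: ready={C,F,H} → run H
t=25: ready={C,F,H} → run H
t=26: ready={C,F,H} → run H
t=27: ready={C,F,H} → run H
t=28: ready={C,F} → run C
t=29: ready={C,F} → run C
t=30: ready={C,F} → run C
t=31: ready={C,F} → run C
t=32: ready={C,F} → run C
t=33: ready={F} → run F
t=34: ready={F} → run F
t=35: (idle)
t=36: (idle)
t=37: (idle)
t=38: (idle)
t=39: (idle)
t=40: (idle)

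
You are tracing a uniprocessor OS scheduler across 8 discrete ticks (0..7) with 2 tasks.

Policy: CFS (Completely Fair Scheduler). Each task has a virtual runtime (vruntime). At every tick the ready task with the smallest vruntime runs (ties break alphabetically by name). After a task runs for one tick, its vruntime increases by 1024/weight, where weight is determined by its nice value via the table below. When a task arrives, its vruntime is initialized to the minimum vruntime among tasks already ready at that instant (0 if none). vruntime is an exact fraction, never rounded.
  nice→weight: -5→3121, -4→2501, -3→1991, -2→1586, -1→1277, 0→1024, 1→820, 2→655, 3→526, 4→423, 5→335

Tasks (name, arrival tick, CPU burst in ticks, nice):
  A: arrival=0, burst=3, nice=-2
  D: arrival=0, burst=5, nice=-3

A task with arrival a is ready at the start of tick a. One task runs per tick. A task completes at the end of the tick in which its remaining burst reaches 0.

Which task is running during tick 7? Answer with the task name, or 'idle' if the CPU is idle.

running at tick 7 = D

t=0: vr[A=0 D=0] → run A
t=1: vr[A=512/793 D=0] → run D
t=2: vr[A=512/793 D=1024/1991] → run D
t=3: vr[A=512/793 D=2048/1991] → run A
t=4: vr[A=1024/793 D=2048/1991] → run D
t=5: vr[A=1024/793 D=3072/1991] → run A
t=6: vr[D=3072/1991] → run D
t=7: vr[D=4096/1991] → run D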